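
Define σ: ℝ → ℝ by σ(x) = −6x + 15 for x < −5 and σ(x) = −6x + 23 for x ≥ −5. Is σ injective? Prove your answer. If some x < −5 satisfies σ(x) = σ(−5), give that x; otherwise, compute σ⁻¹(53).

-19/3

Both pieces are strictly decreasing (slopes −6 and −6), so each is injective on its own interval.
The left piece maps (−∞, −5) onto (45, ∞); the right piece maps [−5, ∞) onto (−∞, 53].
These images overlap. In particular σ(−5) = 53 (right piece), and solving −6x + 15 = 53 on the left piece gives x = −19/3 < −5.
So σ(−19/3) = σ(−5) with −19/3 ≠ −5, and σ is not injective. This x = −19/3 is the requested value below −5.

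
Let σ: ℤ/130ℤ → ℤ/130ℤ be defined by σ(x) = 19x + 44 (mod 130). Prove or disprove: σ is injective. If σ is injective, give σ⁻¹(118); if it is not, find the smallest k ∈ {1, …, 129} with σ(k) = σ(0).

By definition, σ is injective if σ(x_1) = σ(x_2) implies x_1 = x_2.
Suppose σ(x_1) = σ(x_2) in ℤ/130ℤ. Then 19x_1 + 44 ≡ 19x_2 + 44 (mod 130), therefore 19(x_1 − x_2) ≡ 0 (mod 130).
Since gcd(19, 130) = 1, 19 is invertible modulo 130, so x_1 − x_2 ≡ 0 (mod 130), i.e. x_1 = x_2.
Thus σ is injective.
We now compute 19⁻¹ mod 130 explicitly. Euclid's algorithm: 130 = 6·19 + 16, 19 = 1·16 + 3, 16 = 5·3 + 1; back-substituting gives 1 = 89·19 − 13·130, so 19⁻¹ ≡ 89 (mod 130).
Since σ is injective, we find σ⁻¹(118): we need 19x ≡ 118 − 44 ≡ 74 (mod 130). Using 19⁻¹ = 89: x ≡ 89·74 = 6586 = 50·130 + 86, so x = 86.
Check: σ(86) = 19·86 + 44 = 1678 = 12·130 + 118 ≡ 118 (mod 130).

86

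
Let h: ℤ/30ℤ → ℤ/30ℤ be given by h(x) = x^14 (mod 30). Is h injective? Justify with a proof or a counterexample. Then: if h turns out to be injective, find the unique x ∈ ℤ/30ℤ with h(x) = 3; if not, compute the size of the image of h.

h(2): Repeated squaring mod 30: 2^1 ≡ 2, 2^2 ≡ 2² = 4, 2^4 ≡ 4² = 16, 2^8 ≡ 16² = 256 ≡ 16. Since 14 = 8 + 4 + 2, 2^14 ≡ 16·16·4: 16·16 = 256 ≡ 16, then 16·4 = 64 ≡ 4. So 2^14 ≡ 4 (mod 30).
h(8): Repeated squaring mod 30: 8^1 ≡ 8, 8^2 ≡ 8² = 64 ≡ 4, 8^4 ≡ 4² = 16, 8^8 ≡ 16² = 256 ≡ 16. Since 14 = 8 + 4 + 2, 8^14 ≡ 16·16·4: 16·16 = 256 ≡ 16, then 16·4 = 64 ≡ 4. So 8^14 ≡ 4 (mod 30).
So h(2) = h(8) = 4 while 2 ≠ 8, thus h is not injective.
Since h is not injective, we determine |image(h)|. Computing x^14 mod 30 for each x (by repeated squaring, reducing mod 30 at every step), the values h(0), h(1), …, h(29) are: 0, 1, 4, 9, 16, 25, 6, 19, 4, 21, 10, 1, 24, 19, 16, 15, 16, 19, 24, 1, 10, 21, 4, 19, 6, 25, 16, 9, 4, 1.
The distinct values are {0, 1, 4, 6, 9, 10, 15, 16, 19, 21, 24, 25}; there are 12 of them.

12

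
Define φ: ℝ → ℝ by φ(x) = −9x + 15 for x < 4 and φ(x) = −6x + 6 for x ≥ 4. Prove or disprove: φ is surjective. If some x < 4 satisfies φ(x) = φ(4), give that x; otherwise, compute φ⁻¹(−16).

Both pieces are strictly decreasing (slopes −9 and −6), so each is injective on its own interval.
The left piece maps (−∞, 4) onto (−21, ∞); the right piece maps [4, ∞) onto (−∞, −18].
The union (−21, ∞) ∪ (−∞, −18] covers ℝ, so φ is surjective.
For the follow-up: the images overlap, so an x < 4 with φ(x) = φ(4) exists. φ(4) = −18; solving −9x + 15 = −18 for x < 4 gives x = (−18 − 15)/(−9) = 11/3.

11/3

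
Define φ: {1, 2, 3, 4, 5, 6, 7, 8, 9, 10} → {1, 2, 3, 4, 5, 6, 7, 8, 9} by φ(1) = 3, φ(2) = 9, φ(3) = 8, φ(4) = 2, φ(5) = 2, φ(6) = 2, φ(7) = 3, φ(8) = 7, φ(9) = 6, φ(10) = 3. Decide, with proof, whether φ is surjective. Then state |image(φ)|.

6

No element maps to 1, so φ is not surjective.
The image of φ is {2, 3, 6, 7, 8, 9}, which has 6 elements.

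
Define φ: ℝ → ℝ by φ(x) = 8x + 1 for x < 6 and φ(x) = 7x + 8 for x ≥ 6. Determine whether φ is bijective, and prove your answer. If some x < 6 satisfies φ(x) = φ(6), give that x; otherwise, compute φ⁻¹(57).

Both pieces are strictly increasing (slopes 8 and 7), so each is injective on its own interval.
The left piece maps (−∞, 6) onto (−∞, 49); the right piece maps [6, ∞) onto [50, ∞).
The images leave a gap (49 has no preimage), so φ is not surjective, hence not bijective.
Because the two images are disjoint, no x < 6 has φ(x) = φ(6), so we compute φ⁻¹(57): 57 lies in [50, ∞), so solve 7x + 8 = 57: x = (57 − 8)/7 = 7.

7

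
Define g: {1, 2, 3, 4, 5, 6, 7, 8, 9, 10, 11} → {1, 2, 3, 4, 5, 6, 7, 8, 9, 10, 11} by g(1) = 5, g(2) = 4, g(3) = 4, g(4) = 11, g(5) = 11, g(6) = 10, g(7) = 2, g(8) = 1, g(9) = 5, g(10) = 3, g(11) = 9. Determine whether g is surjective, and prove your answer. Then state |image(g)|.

No element maps to 6, so g is not surjective.
The image of g is {1, 2, 3, 4, 5, 9, 10, 11}, which has 8 elements.

8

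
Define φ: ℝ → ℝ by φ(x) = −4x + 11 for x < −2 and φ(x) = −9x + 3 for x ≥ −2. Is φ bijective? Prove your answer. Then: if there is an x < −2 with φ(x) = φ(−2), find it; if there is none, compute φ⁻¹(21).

-5/2

Both pieces are strictly decreasing (slopes −4 and −9), so each is injective on its own interval.
The left piece maps (−∞, −2) onto (19, ∞); the right piece maps [−2, ∞) onto (−∞, 21].
These images overlap. In particular φ(−2) = 21 (right piece), and solving −4x + 11 = 21 on the left piece gives x = −5/2 < −2.
So φ(−5/2) = φ(−2) with −5/2 ≠ −2, and φ is not injective, hence not bijective. This x = −5/2 is the requested value below −2.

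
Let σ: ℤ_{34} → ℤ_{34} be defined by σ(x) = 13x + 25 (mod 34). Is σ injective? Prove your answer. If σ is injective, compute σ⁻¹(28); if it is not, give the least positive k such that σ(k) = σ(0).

29

By definition, σ is injective if σ(s) = σ(t) implies s = t.
Suppose σ(s) = σ(t) in ℤ_{34}. Then 13s + 25 ≡ 13t + 25 (mod 34), therefore 13(s − t) ≡ 0 (mod 34).
Since gcd(13, 34) = 1, 13 is invertible modulo 34, hence s − t ≡ 0 (mod 34), i.e. s = t.
Therefore σ is injective.
We now compute 13⁻¹ mod 34 explicitly. Euclid's algorithm: 34 = 2·13 + 8, 13 = 1·8 + 5, 8 = 1·5 + 3, 5 = 1·3 + 2, 3 = 1·2 + 1; back-substituting gives 1 = 21·13 − 8·34, so 13⁻¹ ≡ 21 (mod 34).
Since σ is injective, we compute σ⁻¹(28): solve 13x + 25 ≡ 28 (mod 34), i.e. 13x ≡ 3 (mod 34).
Multiplying by 13⁻¹ = 21 gives x ≡ 21·3 = 63 = 1·34 + 29 ≡ 29 (mod 34).
Check: σ(29) = 13·29 + 25 = 402 = 11·34 + 28 ≡ 28 (mod 34).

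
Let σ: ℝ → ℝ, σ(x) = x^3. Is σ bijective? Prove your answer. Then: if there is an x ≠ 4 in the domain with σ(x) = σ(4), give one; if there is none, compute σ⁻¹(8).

2

On ℝ, x ↦ x^3 is strictly increasing (injective) and for any y ∈ ℝ the 3rd root y^{1/3} lies in ℝ (surjective). So σ is bijective.
Since x ↦ x^3 is strictly increasing on ℝ, it is injective there, so no x ≠ 4 in the domain has σ(x) = σ(4). We therefore compute σ⁻¹(8) = 8^{1/3} = 2 (indeed 2^3 = 8).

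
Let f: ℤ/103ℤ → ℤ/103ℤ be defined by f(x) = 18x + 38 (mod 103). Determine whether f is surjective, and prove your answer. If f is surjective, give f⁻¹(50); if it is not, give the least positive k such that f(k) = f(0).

35

Since gcd(18, 103) = 1, 18 is invertible modulo 103. Euclid's algorithm: 103 = 5·18 + 13, 18 = 1·13 + 5, 13 = 2·5 + 3, 5 = 1·3 + 2, 3 = 1·2 + 1; back-substituting gives 1 = 63·18 − 11·103, so 18⁻¹ ≡ 63 (mod 103).
For any y ∈ ℤ/103ℤ, x = 63(y − 38) mod 103 satisfies f(x) = 18·63(y − 38) + 38 ≡ y (since 18·63 ≡ 1 mod 103). So every y has a preimage.
Thus f is surjective.
Since f is surjective, we compute f⁻¹(50): solve 18x + 38 ≡ 50 (mod 103), i.e. 18x ≡ 12 (mod 103).
Multiplying by 18⁻¹ = 63 gives x ≡ 63·12 = 756 = 7·103 + 35 ≡ 35 (mod 103).
Check: f(35) = 18·35 + 38 = 668 = 6·103 + 50 ≡ 50 (mod 103).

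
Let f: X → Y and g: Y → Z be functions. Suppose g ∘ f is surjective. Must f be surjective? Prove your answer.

No. Take X = {1}, Y = {1, 2, 3}, Z = {1}, f(a) = 1 for every a ∈ X, and g(b) = 1 for every b ∈ Y.
Then g ∘ f is surjective onto {1}, but 3 ∈ Y has no preimage under f, so f is not surjective.

not surjective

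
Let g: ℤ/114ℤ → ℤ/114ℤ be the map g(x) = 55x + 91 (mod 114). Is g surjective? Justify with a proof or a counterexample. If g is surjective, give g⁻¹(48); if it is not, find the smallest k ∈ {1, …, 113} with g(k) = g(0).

Recall that g is surjective if every y in the codomain equals g(x) for some x in the domain.
Since gcd(55, 114) = 1, 55 is invertible modulo 114. Euclid's algorithm: 114 = 2·55 + 4, 55 = 13·4 + 3, 4 = 1·3 + 1; back-substituting gives 1 = 85·55 − 41·114, so 55⁻¹ ≡ 85 (mod 114).
For any y ∈ ℤ/114ℤ, x = 85(y − 91) mod 114 satisfies g(x) = 55·85(y − 91) + 91 ≡ y (since 55·85 ≡ 1 mod 114). So every y has a preimage.
Therefore g is surjective.
Since g is surjective, we find g⁻¹(48): we need 55x ≡ 48 − 91 ≡ 71 (mod 114). Using 55⁻¹ = 85: x ≡ 85·71 = 6035 = 52·114 + 107, so x = 107.
Check: g(107) = 55·107 + 91 = 5976 = 52·114 + 48 ≡ 48 (mod 114).

107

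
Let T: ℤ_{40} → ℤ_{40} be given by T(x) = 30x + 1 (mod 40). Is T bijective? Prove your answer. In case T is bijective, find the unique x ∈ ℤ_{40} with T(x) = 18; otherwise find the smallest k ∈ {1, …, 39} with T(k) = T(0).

4

We have gcd(30, 40) = 10 > 1. Taking x_1 = 0 and x_2 = 4: T(0) = 1 and T(4) = 30·4 + 1 = 121 ≡ 1 (mod 40).
So T(0) = T(4) while 0 ≠ 4, so T is not injective, hence not bijective.
Since T is not bijective, we find the least positive k with T(k) = T(0): this means 30k ≡ 0 (mod 40), i.e. 40 ∣ 30k. Since gcd(30, 40) = 10, dividing through by 10 this holds exactly when 4 ∣ 3k, and as gcd(3, 4) = 1, exactly when 4 ∣ k.
The smallest positive such k is 4.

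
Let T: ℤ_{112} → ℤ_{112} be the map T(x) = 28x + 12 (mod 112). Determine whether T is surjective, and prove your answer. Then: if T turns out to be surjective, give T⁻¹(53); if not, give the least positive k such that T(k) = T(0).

4

By definition, surjectivity means every element of the codomain has a preimage under T.
Since gcd(28, 112) = 28, we have 28x ≡ 0 (mod 28) for all x, so T(x) ≡ 12 (mod 28).
But 0 ≢ 12 (mod 28), so 0 ∈ ℤ_{112} has no preimage. Thus T is not surjective.
Since T is not surjective, we find the least positive k with T(k) = T(0): this means 28k ≡ 0 (mod 112), i.e. 112 ∣ 28k. Since gcd(28, 112) = 28, dividing through by 28 this holds exactly when 4 ∣ k.
The smallest positive such k is 4.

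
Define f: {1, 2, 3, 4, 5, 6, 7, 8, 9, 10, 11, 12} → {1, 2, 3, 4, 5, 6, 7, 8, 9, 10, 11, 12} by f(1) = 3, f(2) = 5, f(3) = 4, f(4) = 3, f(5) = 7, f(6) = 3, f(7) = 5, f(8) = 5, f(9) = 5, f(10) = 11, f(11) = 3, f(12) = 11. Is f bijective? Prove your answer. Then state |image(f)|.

5

f(1) = 3 = f(4) with 1 ≠ 4, so f is not injective, hence not bijective.
The image of f is {3, 4, 5, 7, 11}, which has 5 elements.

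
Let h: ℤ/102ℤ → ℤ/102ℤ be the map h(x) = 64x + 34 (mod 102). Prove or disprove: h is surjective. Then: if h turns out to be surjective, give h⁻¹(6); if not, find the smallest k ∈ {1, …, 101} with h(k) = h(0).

Recall: h is surjective if every y in the codomain equals h(x) for some x in the domain.
Since gcd(64, 102) = 2, we have 64x ≡ 0 (mod 2) for all x, so h(x) ≡ 0 (mod 2).
But 1 ≢ 0 (mod 2), so 1 ∈ ℤ/102ℤ has no preimage. Therefore h is not surjective.
Since h is not surjective, we find the least positive k with h(k) = h(0): this means 64k ≡ 0 (mod 102), i.e. 102 ∣ 64k. Since gcd(64, 102) = 2, dividing through by 2 this holds exactly when 51 ∣ 32k, and as gcd(32, 51) = 1, exactly when 51 ∣ k.
The smallest positive such k is 51.

51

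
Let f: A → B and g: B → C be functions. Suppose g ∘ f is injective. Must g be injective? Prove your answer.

not injective

No. Take A = {1, 2}, B = {1, 2, 3, 4, 5}, C = {1, 2, 3, 4, 5}, f(a) = a for each a ∈ A, and g(b) = 4 if b ∈ {4, 5} else g(b) = b.
Then g ∘ f = f is injective (A ⊂ B and f is the inclusion), but g(4) = g(5) = 4 with 4 ≠ 5, so g is not injective.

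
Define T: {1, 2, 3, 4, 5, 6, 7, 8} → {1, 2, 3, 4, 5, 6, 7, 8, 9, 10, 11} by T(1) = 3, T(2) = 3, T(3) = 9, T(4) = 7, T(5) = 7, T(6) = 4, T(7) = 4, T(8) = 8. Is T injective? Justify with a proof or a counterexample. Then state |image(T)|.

T(1) = 3 = T(2) with 1 ≠ 2, so T is not injective.
The image of T is {3, 4, 7, 8, 9}, which has 5 elements.

5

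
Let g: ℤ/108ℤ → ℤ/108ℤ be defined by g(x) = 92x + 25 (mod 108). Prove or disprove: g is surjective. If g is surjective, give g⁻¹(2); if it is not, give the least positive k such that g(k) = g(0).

Since gcd(92, 108) = 4, we have 92x ≡ 0 (mod 4) for all x, so g(x) ≡ 1 (mod 4).
But 0 ≢ 1 (mod 4), so 0 ∈ ℤ/108ℤ has no preimage. Therefore g is not surjective.
Since g is not surjective, we find the least positive k with g(k) = g(0): this means 92k ≡ 0 (mod 108), i.e. 108 ∣ 92k. Since gcd(92, 108) = 4, dividing through by 4 this holds exactly when 27 ∣ 23k, and as gcd(23, 27) = 1, exactly when 27 ∣ k.
The smallest positive such k is 27.

27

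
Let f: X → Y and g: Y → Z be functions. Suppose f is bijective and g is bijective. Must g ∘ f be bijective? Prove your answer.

bijective

Injectivity: if g(f(x_1)) = g(f(x_2)) then f(x_1) = f(x_2) (g injective) so x_1 = x_2 (f injective).
Surjectivity: for c ∈ Z pick b with g(b) = c, then a with f(a) = b; then (g ∘ f)(a) = c.
So g ∘ f is bijective.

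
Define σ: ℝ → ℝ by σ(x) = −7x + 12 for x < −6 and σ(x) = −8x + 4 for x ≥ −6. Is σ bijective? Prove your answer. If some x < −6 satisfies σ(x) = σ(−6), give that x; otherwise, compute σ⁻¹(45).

Both pieces are strictly decreasing (slopes −7 and −8), so each is injective on its own interval.
The left piece maps (−∞, −6) onto (54, ∞); the right piece maps [−6, ∞) onto (−∞, 52].
The images leave a gap (54 has no preimage), so σ is not surjective, hence not bijective.
Because the two images are disjoint, no x < −6 has σ(x) = σ(−6), so we compute σ⁻¹(45): 45 lies in (−∞, 52], so solve −8x + 4 = 45: x = (45 − 4)/(−8) = −41/8.

-41/8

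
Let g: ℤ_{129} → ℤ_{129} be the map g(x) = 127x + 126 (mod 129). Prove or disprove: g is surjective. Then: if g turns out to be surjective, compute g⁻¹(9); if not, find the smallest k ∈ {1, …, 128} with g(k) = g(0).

Since gcd(127, 129) = 1, 127 is invertible modulo 129. Euclid's algorithm: 129 = 1·127 + 2, 127 = 63·2 + 1; back-substituting gives 1 = 64·127 − 63·129, so 127⁻¹ ≡ 64 (mod 129).
For any y ∈ ℤ_{129}, x = 64(y − 126) mod 129 satisfies g(x) = 127·64(y − 126) + 126 ≡ y (since 127·64 ≡ 1 mod 129). So every y has a preimage.
Hence g is surjective.
Since g is surjective, we compute g⁻¹(9): solve 127x + 126 ≡ 9 (mod 129), i.e. 127x ≡ 12 (mod 129).
Multiplying by 127⁻¹ = 64 gives x ≡ 64·12 = 768 = 5·129 + 123 ≡ 123 (mod 129).
Check: g(123) = 127·123 + 126 = 15747 = 122·129 + 9 ≡ 9 (mod 129).

123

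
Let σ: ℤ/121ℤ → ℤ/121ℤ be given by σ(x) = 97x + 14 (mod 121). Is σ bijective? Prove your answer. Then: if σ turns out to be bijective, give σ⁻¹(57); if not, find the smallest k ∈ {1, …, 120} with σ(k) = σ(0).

Recall that injectivity means: for all a, b in the domain, σ(a) = σ(b) implies a = b.
Suppose σ(a) = σ(b) in ℤ/121ℤ. Then 97a + 14 ≡ 97b + 14 (mod 121), so 97(a − b) ≡ 0 (mod 121).
Since gcd(97, 121) = 1, 97 is invertible modulo 121, therefore a − b ≡ 0 (mod 121), i.e. a = b.
We now compute 97⁻¹ mod 121 explicitly. Euclid's algorithm: 121 = 1·97 + 24, 97 = 4·24 + 1; back-substituting gives 1 = 5·97 − 4·121, so 97⁻¹ ≡ 5 (mod 121).
For any y ∈ ℤ/121ℤ, x = 5(y − 14) mod 121 satisfies σ(x) = 97·5(y − 14) + 14 ≡ y (since 97·5 ≡ 1 mod 121). So every y has a preimage.
Therefore σ is bijective.
Since σ is bijective, we find σ⁻¹(57): we need 97x ≡ 57 − 14 ≡ 43 (mod 121). Using 97⁻¹ = 5: x ≡ 5·43 = 215 = 1·121 + 94, so x = 94.
Check: σ(94) = 97·94 + 14 = 9132 = 75·121 + 57 ≡ 57 (mod 121).

94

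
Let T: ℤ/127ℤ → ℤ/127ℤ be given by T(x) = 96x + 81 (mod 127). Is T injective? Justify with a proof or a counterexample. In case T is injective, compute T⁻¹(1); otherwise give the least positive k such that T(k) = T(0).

Suppose T(x_1) = T(x_2) in ℤ/127ℤ. Then 96x_1 + 81 ≡ 96x_2 + 81 (mod 127), therefore 96(x_1 − x_2) ≡ 0 (mod 127).
Since gcd(96, 127) = 1, 96 is invertible modulo 127, so x_1 − x_2 ≡ 0 (mod 127), i.e. x_1 = x_2.
So T is injective.
We now compute 96⁻¹ mod 127 explicitly. Euclid's algorithm: 127 = 1·96 + 31, 96 = 3·31 + 3, 31 = 10·3 + 1; back-substituting gives 1 = 86·96 − 65·127, so 96⁻¹ ≡ 86 (mod 127).
Since T is injective, we compute T⁻¹(1): solve 96x + 81 ≡ 1 (mod 127), i.e. 96x ≡ 47 (mod 127).
Multiplying by 96⁻¹ = 86 gives x ≡ 86·47 = 4042 = 31·127 + 105 ≡ 105 (mod 127).
Check: T(105) = 96·105 + 81 = 10161 = 80·127 + 1 ≡ 1 (mod 127).

105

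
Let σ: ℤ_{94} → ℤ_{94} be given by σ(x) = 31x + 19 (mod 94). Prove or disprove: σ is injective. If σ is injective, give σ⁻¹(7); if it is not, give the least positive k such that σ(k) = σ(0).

36

Suppose σ(s) = σ(t) in ℤ_{94}. Then 31s + 19 ≡ 31t + 19 (mod 94), so 31(s − t) ≡ 0 (mod 94).
Since gcd(31, 94) = 1, 31 is invertible modulo 94, therefore s − t ≡ 0 (mod 94), i.e. s = t.
Hence σ is injective.
We now compute 31⁻¹ mod 94 explicitly. Euclid's algorithm: 94 = 3·31 + 1; back-substituting gives 1 = 91·31 − 30·94, so 31⁻¹ ≡ 91 (mod 94).
Since σ is injective, we compute σ⁻¹(7): solve 31x + 19 ≡ 7 (mod 94), i.e. 31x ≡ 82 (mod 94).
Multiplying by 31⁻¹ = 91 gives x ≡ 91·82 = 7462 = 79·94 + 36 ≡ 36 (mod 94).
Check: σ(36) = 31·36 + 19 = 1135 = 12·94 + 7 ≡ 7 (mod 94).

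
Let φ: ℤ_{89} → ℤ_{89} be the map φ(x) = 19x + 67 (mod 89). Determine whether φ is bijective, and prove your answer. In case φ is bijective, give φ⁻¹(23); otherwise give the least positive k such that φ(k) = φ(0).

82

If φ(s) = φ(t), then 19s ≡ 19t (mod 89). Because gcd(19, 89) = 1, we may cancel 19 to get s ≡ t (mod 89).
We now compute 19⁻¹ mod 89 explicitly. Euclid's algorithm: 89 = 4·19 + 13, 19 = 1·13 + 6, 13 = 2·6 + 1; back-substituting gives 1 = 75·19 − 16·89, so 19⁻¹ ≡ 75 (mod 89).
For any y ∈ ℤ_{89}, x = 75(y − 67) mod 89 satisfies φ(x) = 19·75(y − 67) + 67 ≡ y (since 19·75 ≡ 1 mod 89). So every y has a preimage.
Thus φ is bijective.
Since φ is bijective, we find φ⁻¹(23): we need 19x ≡ 23 − 67 ≡ 45 (mod 89). Using 19⁻¹ = 75: x ≡ 75·45 = 3375 = 37·89 + 82, so x = 82.
Check: φ(82) = 19·82 + 67 = 1625 = 18·89 + 23 ≡ 23 (mod 89).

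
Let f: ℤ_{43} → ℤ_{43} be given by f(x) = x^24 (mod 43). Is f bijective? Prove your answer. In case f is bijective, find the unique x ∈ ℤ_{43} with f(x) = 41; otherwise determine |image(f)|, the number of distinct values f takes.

8

f(1) = 1^24 = 1.
f(6): Repeated squaring mod 43: 6^1 ≡ 6, 6^2 ≡ 6² = 36, 6^4 ≡ 36² = 1296 ≡ 6, 6^8 ≡ 6² = 36, 6^16 ≡ 36² = 1296 ≡ 6. Since 24 = 16 + 8, 6^24 ≡ 6·36: 6·36 = 216 ≡ 1. So 6^24 ≡ 1 (mod 43).
So f(1) = f(6) = 1 while 1 ≠ 6, thus f is not injective, hence not bijective.
Since f is not bijective, we determine |image(f)|. Computing x^24 mod 43 for each x (by repeated squaring, reducing mod 43 at every step), the values f(0), f(1), …, f(42) are: 0, 1, 35, 16, 21, 4, 1, 1, 4, 41, 11, 41, 35, 4, 35, 21, 11, 11, 16, 21, 41, 16, 16, 41, 21, 16, 11, 11, 21, 35, 4, 35, 41, 11, 41, 4, 1, 1, 4, 21, 16, 35, 1.
The distinct values are {0, 1, 4, 11, 16, 21, 35, 41}; there are 8 of them.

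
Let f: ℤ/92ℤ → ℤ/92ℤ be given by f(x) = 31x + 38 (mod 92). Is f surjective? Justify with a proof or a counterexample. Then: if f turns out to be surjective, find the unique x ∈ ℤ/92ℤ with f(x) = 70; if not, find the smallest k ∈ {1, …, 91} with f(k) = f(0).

4

Since gcd(31, 92) = 1, 31 is invertible modulo 92. Euclid's algorithm: 92 = 2·31 + 30, 31 = 1·30 + 1; back-substituting gives 1 = 3·31 − 1·92, so 31⁻¹ ≡ 3 (mod 92).
Then y ↦ 3(y − 38) is a two-sided inverse to f, so every y ∈ ℤ/92ℤ has a preimage.
So f is surjective.
Since f is surjective, we find f⁻¹(70): we need 31x ≡ 70 − 38 ≡ 32 (mod 92). Using 31⁻¹ = 3: x ≡ 3·32 = 96 = 1·92 + 4, so x = 4.
Check: f(4) = 31·4 + 38 = 162 = 1·92 + 70 ≡ 70 (mod 92).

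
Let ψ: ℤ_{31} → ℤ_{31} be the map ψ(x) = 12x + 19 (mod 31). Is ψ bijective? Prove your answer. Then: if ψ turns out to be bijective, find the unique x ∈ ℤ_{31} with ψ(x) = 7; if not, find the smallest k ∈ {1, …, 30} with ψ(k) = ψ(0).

30

Recall: ψ is injective when ψ(a) = ψ(b) forces a = b.
Suppose ψ(a) = ψ(b) in ℤ_{31}. Then 12a + 19 ≡ 12b + 19 (mod 31), therefore 12(a − b) ≡ 0 (mod 31).
Since gcd(12, 31) = 1, 12 is invertible modulo 31, hence a − b ≡ 0 (mod 31), i.e. a = b.
We now compute 12⁻¹ mod 31 explicitly. Euclid's algorithm: 31 = 2·12 + 7, 12 = 1·7 + 5, 7 = 1·5 + 2, 5 = 2·2 + 1; back-substituting gives 1 = 13·12 − 5·31, so 12⁻¹ ≡ 13 (mod 31).
For any y ∈ ℤ_{31}, x = 13(y − 19) mod 31 satisfies ψ(x) = 12·13(y − 19) + 19 ≡ y (since 12·13 ≡ 1 mod 31). So every y has a preimage.
Therefore ψ is bijective.
Since ψ is bijective, we compute ψ⁻¹(7): solve 12x + 19 ≡ 7 (mod 31), i.e. 12x ≡ 19 (mod 31).
Multiplying by 12⁻¹ = 13 gives x ≡ 13·19 = 247 = 7·31 + 30 ≡ 30 (mod 31).
Check: ψ(30) = 12·30 + 19 = 379 = 12·31 + 7 ≡ 7 (mod 31).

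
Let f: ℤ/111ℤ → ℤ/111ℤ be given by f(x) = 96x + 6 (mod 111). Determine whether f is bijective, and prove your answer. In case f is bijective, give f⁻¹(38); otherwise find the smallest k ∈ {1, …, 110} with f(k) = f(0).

Recall that f is injective if f(x_1) = f(x_2) implies x_1 = x_2.
We have gcd(96, 111) = 3 > 1. Taking x_1 = 0 and x_2 = 37: f(0) = 6 and f(37) = 96·37 + 6 = 3558 ≡ 6 (mod 111).
So f(0) = f(37) while 0 ≠ 37, so f is not injective, hence not bijective.
Since f is not bijective, we find the least positive k with f(k) = f(0): this means 96k ≡ 0 (mod 111), i.e. 111 ∣ 96k. Since gcd(96, 111) = 3, dividing through by 3 this holds exactly when 37 ∣ 32k, and as gcd(32, 37) = 1, exactly when 37 ∣ k.
The smallest positive such k is 37.

37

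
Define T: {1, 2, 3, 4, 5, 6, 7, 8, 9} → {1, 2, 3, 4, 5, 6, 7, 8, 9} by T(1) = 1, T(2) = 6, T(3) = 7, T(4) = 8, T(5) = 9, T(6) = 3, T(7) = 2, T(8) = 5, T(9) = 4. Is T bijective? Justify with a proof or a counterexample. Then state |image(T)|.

9

The values 1, 6, 7, 8, 9, 3, 2, 5, 4 are a permutation of {1, 2, 3, 4, 5, 6, 7, 8, 9}: each element appears exactly once.
So T is injective and surjective, hence bijective.
The image of T is {1, 2, 3, 4, 5, 6, 7, 8, 9}, which has 9 elements.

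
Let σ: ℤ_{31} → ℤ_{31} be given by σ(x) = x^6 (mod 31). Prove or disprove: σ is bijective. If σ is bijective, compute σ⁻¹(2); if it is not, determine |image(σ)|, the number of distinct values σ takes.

6

σ(1) = 1^6 = 1.
σ(5): Repeated squaring mod 31: 5^1 ≡ 5, 5^2 ≡ 5² = 25, 5^4 ≡ 25² = 625 ≡ 5. Since 6 = 4 + 2, 5^6 ≡ 5·25: 5·25 = 125 ≡ 1. So 5^6 ≡ 1 (mod 31).
So σ(1) = σ(5) = 1 while 1 ≠ 5, thus σ is not injective, hence not bijective.
Since σ is not bijective, we determine |image(σ)|. Computing x^6 mod 31 for each x (by repeated squaring, reducing mod 31 at every step), the values σ(0), σ(1), …, σ(30) are: 0, 1, 2, 16, 4, 1, 1, 4, 8, 8, 2, 4, 2, 16, 8, 16, 16, 8, 16, 2, 4, 2, 8, 8, 4, 1, 1, 4, 16, 2, 1.
The distinct values are {0, 1, 2, 4, 8, 16}; there are 6 of them.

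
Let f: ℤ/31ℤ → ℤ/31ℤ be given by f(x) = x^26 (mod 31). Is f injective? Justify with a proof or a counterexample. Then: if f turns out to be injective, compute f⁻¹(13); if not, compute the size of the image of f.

f(15): Repeated squaring mod 31: 15^1 ≡ 15, 15^2 ≡ 15² = 225 ≡ 8, 15^4 ≡ 8² = 64 ≡ 2, 15^8 ≡ 2² = 4, 15^16 ≡ 4² = 16. Since 26 = 16 + 8 + 2, 15^26 ≡ 16·4·8: 16·4 = 64 ≡ 2, then 2·8 = 16. So 15^26 ≡ 16 (mod 31).
f(16): Repeated squaring mod 31: 16^1 ≡ 16, 16^2 ≡ 16² = 256 ≡ 8, 16^4 ≡ 8² = 64 ≡ 2, 16^8 ≡ 2² = 4, 16^16 ≡ 4² = 16. Since 26 = 16 + 8 + 2, 16^26 ≡ 16·4·8: 16·4 = 64 ≡ 2, then 2·8 = 16. So 16^26 ≡ 16 (mod 31).
So f(15) = f(16) = 16 while 15 ≠ 16, therefore f is not injective.
Since f is not injective, we determine |image(f)|. Computing x^26 mod 31 for each x (by repeated squaring, reducing mod 31 at every step), the values f(0), f(1), …, f(30) are: 0, 1, 2, 18, 4, 25, 5, 20, 8, 14, 19, 7, 10, 28, 9, 16, 16, 9, 28, 10, 7, 19, 14, 8, 20, 5, 25, 4, 18, 2, 1.
The distinct values are {0, 1, 2, 4, 5, 7, 8, 9, 10, 14, 16, 18, 19, 20, 25, 28}; there are 16 of them.

16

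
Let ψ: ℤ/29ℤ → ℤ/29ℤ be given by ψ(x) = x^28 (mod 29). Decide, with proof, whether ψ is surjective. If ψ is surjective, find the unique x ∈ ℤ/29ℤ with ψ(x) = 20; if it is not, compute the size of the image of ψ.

ψ(1) = 1^28 = 1.
ψ(2): Repeated squaring mod 29: 2^1 ≡ 2, 2^2 ≡ 2² = 4, 2^4 ≡ 4² = 16, 2^8 ≡ 16² = 256 ≡ 24, 2^16 ≡ 24² = 576 ≡ 25. Since 28 = 16 + 8 + 4, 2^28 ≡ 25·24·16: 25·24 = 600 ≡ 20, then 20·16 = 320 ≡ 1. So 2^28 ≡ 1 (mod 29).
So ψ(1) = ψ(2) = 1 while 1 ≠ 2, hence ψ is not injective.
A non-injective map from the 29-element set ℤ/29ℤ to itself takes at most 28 distinct values, so it cannot be surjective. So ψ is not surjective.
Since ψ is not surjective, we determine |image(ψ)|. Computing x^28 mod 29 for each x (by repeated squaring, reducing mod 29 at every step), the values ψ(0), ψ(1), …, ψ(28) are: 0, 1, 1, 1, 1, 1, 1, 1, 1, 1, 1, 1, 1, 1, 1, 1, 1, 1, 1, 1, 1, 1, 1, 1, 1, 1, 1, 1, 1.
The distinct values are {0, 1}; there are 2 of them.

2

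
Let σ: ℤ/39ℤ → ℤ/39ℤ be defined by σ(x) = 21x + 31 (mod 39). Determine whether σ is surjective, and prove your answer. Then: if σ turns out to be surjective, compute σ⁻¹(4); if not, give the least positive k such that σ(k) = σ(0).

Recall: σ is surjective if every y in the codomain equals σ(x) for some x in the domain.
Since gcd(21, 39) = 3, we have 21x ≡ 0 (mod 3) for all x, so σ(x) ≡ 1 (mod 3).
But 0 ≢ 1 (mod 3), so 0 ∈ ℤ/39ℤ has no preimage. Hence σ is not surjective.
Since σ is not surjective, we find the least positive k with σ(k) = σ(0): this means 21k ≡ 0 (mod 39), i.e. 39 ∣ 21k. Since gcd(21, 39) = 3, dividing through by 3 this holds exactly when 13 ∣ 7k, and as gcd(7, 13) = 1, exactly when 13 ∣ k.
The smallest positive such k is 13.

13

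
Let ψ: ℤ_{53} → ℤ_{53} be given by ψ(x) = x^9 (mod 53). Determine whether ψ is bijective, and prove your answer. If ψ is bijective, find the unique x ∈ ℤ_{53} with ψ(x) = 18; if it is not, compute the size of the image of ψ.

Since 53 is prime, the nonzero elements of ℤ_{53} form a cyclic group of order 52.
As gcd(9, 52) = 1, raising to the 9th power is a bijection on this group: if a^9 ≡ b^9 then (ab^{−1})^9 = 1, and the only element of order dividing gcd(9, 52) = 1 is 1, so a = b.
With ψ(0) = 0 this makes ψ injective on all of ℤ_{53}, hence bijective (finite equal-size domain and codomain). In particular ψ is bijective.
Since ψ is bijective, we find the preimage of 18. The inverse of x ↦ x^9 on (ℤ_{53})^× is x ↦ x^29, because 9·29 = 261 = 5·52 + 1 ≡ 1 (mod 52) and x^{52} = 1 for x ≠ 0 (Fermat). So ψ⁻¹(18) = 18^29 mod 53.
Repeated squaring mod 53: 18^1 ≡ 18, 18^2 ≡ 18² = 324 ≡ 6, 18^4 ≡ 6² = 36, 18^8 ≡ 36² = 1296 ≡ 24, 18^16 ≡ 24² = 576 ≡ 46. Since 29 = 16 + 8 + 4 + 1, 18^29 ≡ 46·24·36·18: 46·24 = 1104 ≡ 44, then 44·36 = 1584 ≡ 47, then 47·18 = 846 ≡ 51. So 18^29 ≡ 51 (mod 53).
Hence ψ⁻¹(18) = 51.

51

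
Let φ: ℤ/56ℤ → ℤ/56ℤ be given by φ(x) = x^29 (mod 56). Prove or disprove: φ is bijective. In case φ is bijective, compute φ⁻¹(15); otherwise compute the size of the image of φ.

35

φ(0) = 0^29 = 0.
φ(14): Repeated squaring mod 56: 14^1 ≡ 14, 14^2 ≡ 14² = 196 ≡ 28, 14^4 ≡ 28² = 784 ≡ 0, 14^8 ≡ 0² = 0, 14^16 ≡ 0² = 0. Since 29 = 16 + 8 + 4 + 1, 14^29 ≡ 0·0·0·14: 0·0 = 0, then 0·0 = 0, then 0·14 = 0. So 14^29 ≡ 0 (mod 56).
So φ(0) = φ(14) = 0 while 0 ≠ 14, thus φ is not injective, hence not bijective.
Since φ is not bijective, we determine |image(φ)|. Computing x^29 mod 56 for each x (by repeated squaring, reducing mod 56 at every step), the values φ(0), φ(1), …, φ(55) are: 0, 1, 32, 19, 16, 45, 48, 7, 8, 25, 40, 51, 24, 13, 0, 15, 32, 33, 16, 3, 48, 21, 8, 39, 40, 9, 24, 27, 0, 29, 32, 47, 16, 17, 48, 35, 8, 53, 40, 23, 24, 41, 0, 43, 32, 5, 16, 31, 48, 49, 8, 11, 40, 37, 24, 55.
The distinct values are {0, 1, 3, 5, 7, 8, 9, 11, 13, 15, 16, 17, 19, 21, 23, 24, 25, 27, 29, 31, 32, 33, 35, 37, 39, 40, 41, 43, 45, 47, 48, 49, 51, 53, 55}; there are 35 of them.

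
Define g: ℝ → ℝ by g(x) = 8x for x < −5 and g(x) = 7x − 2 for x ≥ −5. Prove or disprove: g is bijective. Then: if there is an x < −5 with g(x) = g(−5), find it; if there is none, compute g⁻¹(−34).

-32/7

Both pieces are strictly increasing (slopes 8 and 7), so each is injective on its own interval.
The left piece maps (−∞, −5) onto (−∞, −40); the right piece maps [−5, ∞) onto [−37, ∞).
The images leave a gap (−40 has no preimage), so g is not surjective, hence not bijective.
Because the two images are disjoint, no x < −5 has g(x) = g(−5), so we compute g⁻¹(−34): −34 lies in [−37, ∞), so solve 7x − 2 = −34: x = (−34 + 2)/7 = −32/7.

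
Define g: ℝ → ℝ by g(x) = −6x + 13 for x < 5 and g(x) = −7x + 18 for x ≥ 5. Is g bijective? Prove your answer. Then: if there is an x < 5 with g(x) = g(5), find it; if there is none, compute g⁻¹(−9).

11/3

Both pieces are strictly decreasing (slopes −6 and −7), so each is injective on its own interval.
The left piece maps (−∞, 5) onto (−17, ∞); the right piece maps [5, ∞) onto (−∞, −17].
Since −17 = −17, the images partition ℝ: g is injective and surjective, hence bijective.
Because the two images are disjoint, no x < 5 has g(x) = g(5), so we compute g⁻¹(−9): −9 lies in (−17, ∞), so solve −6x + 13 = −9: x = (−9 − 13)/(−6) = 11/3.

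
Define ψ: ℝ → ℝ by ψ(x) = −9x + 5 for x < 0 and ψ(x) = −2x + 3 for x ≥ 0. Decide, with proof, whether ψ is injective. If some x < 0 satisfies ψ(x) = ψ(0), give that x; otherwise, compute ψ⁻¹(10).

-5/9

Both pieces are strictly decreasing (slopes −9 and −2), so each is injective on its own interval.
The left piece maps (−∞, 0) onto (5, ∞); the right piece maps [0, ∞) onto (−∞, 3].
These images are disjoint, so no value is attained by both pieces. So ψ is injective.
Because the two images are disjoint, no x < 0 has ψ(x) = ψ(0), so we compute ψ⁻¹(10): 10 lies in (5, ∞), so solve −9x + 5 = 10: x = (10 − 5)/(−9) = −5/9.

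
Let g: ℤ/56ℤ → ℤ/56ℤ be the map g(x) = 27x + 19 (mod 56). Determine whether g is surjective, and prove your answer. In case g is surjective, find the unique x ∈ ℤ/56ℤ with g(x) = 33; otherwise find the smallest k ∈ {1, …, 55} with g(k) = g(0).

42

Since gcd(27, 56) = 1, 27 is invertible modulo 56. Euclid's algorithm: 56 = 2·27 + 2, 27 = 13·2 + 1; back-substituting gives 1 = 27·27 − 13·56, so 27⁻¹ ≡ 27 (mod 56).
For any y ∈ ℤ/56ℤ, x = 27(y − 19) mod 56 satisfies g(x) = 27·27(y − 19) + 19 ≡ y (since 27·27 ≡ 1 mod 56). So every y has a preimage.
Hence g is surjective.
Since g is surjective, we compute g⁻¹(33): solve 27x + 19 ≡ 33 (mod 56), i.e. 27x ≡ 14 (mod 56).
Multiplying by 27⁻¹ = 27 gives x ≡ 27·14 = 378 = 6·56 + 42 ≡ 42 (mod 56).
Check: g(42) = 27·42 + 19 = 1153 = 20·56 + 33 ≡ 33 (mod 56).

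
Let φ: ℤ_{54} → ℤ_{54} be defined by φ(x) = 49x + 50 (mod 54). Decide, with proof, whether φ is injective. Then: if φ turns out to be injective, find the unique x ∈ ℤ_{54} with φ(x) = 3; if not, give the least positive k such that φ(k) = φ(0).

Recall that φ is injective when φ(a) = φ(b) forces a = b.
If φ(a) = φ(b), then 49a ≡ 49b (mod 54). Because gcd(49, 54) = 1, we may cancel 49 to get a ≡ b (mod 54).
Hence φ is injective.
We now compute 49⁻¹ mod 54 explicitly. Euclid's algorithm: 54 = 1·49 + 5, 49 = 9·5 + 4, 5 = 1·4 + 1; back-substituting gives 1 = 43·49 − 39·54, so 49⁻¹ ≡ 43 (mod 54).
Since φ is injective, we compute φ⁻¹(3): solve 49x + 50 ≡ 3 (mod 54), i.e. 49x ≡ 7 (mod 54).
Multiplying by 49⁻¹ = 43 gives x ≡ 43·7 = 301 = 5·54 + 31 ≡ 31 (mod 54).
Check: φ(31) = 49·31 + 50 = 1569 = 29·54 + 3 ≡ 3 (mod 54).

31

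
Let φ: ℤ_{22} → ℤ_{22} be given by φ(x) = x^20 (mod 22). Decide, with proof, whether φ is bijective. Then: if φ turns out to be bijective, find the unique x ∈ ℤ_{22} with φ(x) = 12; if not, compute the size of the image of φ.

φ(1) = 1^20 = 1.
φ(3): Repeated squaring mod 22: 3^1 ≡ 3, 3^2 ≡ 3² = 9, 3^4 ≡ 9² = 81 ≡ 15, 3^8 ≡ 15² = 225 ≡ 5, 3^16 ≡ 5² = 25 ≡ 3. Since 20 = 16 + 4, 3^20 ≡ 3·15: 3·15 = 45 ≡ 1. So 3^20 ≡ 1 (mod 22).
So φ(1) = φ(3) = 1 while 1 ≠ 3, thus φ is not injective, hence not bijective.
Since φ is not bijective, we determine |image(φ)|. Computing x^20 mod 22 for each x (by repeated squaring, reducing mod 22 at every step), the values φ(0), φ(1), …, φ(21) are: 0, 1, 12, 1, 12, 1, 12, 1, 12, 1, 12, 11, 12, 1, 12, 1, 12, 1, 12, 1, 12, 1.
The distinct values are {0, 1, 11, 12}; there are 4 of them.

4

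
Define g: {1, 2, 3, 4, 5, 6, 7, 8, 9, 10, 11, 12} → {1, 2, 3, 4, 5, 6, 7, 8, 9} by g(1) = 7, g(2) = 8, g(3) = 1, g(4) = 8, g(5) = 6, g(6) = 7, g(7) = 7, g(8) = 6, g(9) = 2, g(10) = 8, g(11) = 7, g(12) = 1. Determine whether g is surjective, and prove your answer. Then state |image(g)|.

No element maps to 3, so g is not surjective.
The image of g is {1, 2, 6, 7, 8}, which has 5 elements.

5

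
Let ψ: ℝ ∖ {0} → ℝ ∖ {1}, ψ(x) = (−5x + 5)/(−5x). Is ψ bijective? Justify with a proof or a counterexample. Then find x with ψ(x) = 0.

Suppose ψ(u) = ψ(v). Cross-multiplying: (−5u + 5)(−5v) = (−5v + 5)(−5u).
Expanding both sides and cancelling the symmetric terms leaves 25·(u − v) = 0. Since 25 ≠ 0, u = v. Therefore ψ is injective.
For any y ≠ 1, solving y(−5x) = −5x + 5 for x gives a well-defined x ≠ 0. So ψ is surjective.
Therefore ψ is bijective.
Solving ψ(x) = 0: cross-multiplying gives −5x + 5 = 0(−5x), which rearranges to −5x = −5, so x = 1.

1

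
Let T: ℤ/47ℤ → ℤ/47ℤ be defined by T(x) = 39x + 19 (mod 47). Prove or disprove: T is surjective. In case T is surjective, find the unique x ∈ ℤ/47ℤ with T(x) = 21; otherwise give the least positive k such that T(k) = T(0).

Since gcd(39, 47) = 1, 39 is invertible modulo 47. Euclid's algorithm: 47 = 1·39 + 8, 39 = 4·8 + 7, 8 = 1·7 + 1; back-substituting gives 1 = 41·39 − 34·47, so 39⁻¹ ≡ 41 (mod 47).
For any y ∈ ℤ/47ℤ, x = 41(y − 19) mod 47 satisfies T(x) = 39·41(y − 19) + 19 ≡ y (since 39·41 ≡ 1 mod 47). So every y has a preimage.
So T is surjective.
Since T is surjective, we find T⁻¹(21): we need 39x ≡ 21 − 19 ≡ 2 (mod 47). Using 39⁻¹ = 41: x ≡ 41·2 = 82 = 1·47 + 35, so x = 35.
Check: T(35) = 39·35 + 19 = 1384 = 29·47 + 21 ≡ 21 (mod 47).

35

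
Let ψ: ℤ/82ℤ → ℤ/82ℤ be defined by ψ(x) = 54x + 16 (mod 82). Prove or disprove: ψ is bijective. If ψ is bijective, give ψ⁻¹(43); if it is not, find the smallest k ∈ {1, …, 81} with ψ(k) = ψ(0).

We have gcd(54, 82) = 2 > 1. Taking s = 0 and t = 41: ψ(0) = 16 and ψ(41) = 54·41 + 16 = 2230 ≡ 16 (mod 82).
So ψ(0) = ψ(41) while 0 ≠ 41, so ψ is not injective, hence not bijective.
Since ψ is not bijective, we find the least positive k with ψ(k) = ψ(0): this means 54k ≡ 0 (mod 82), i.e. 82 ∣ 54k. Since gcd(54, 82) = 2, dividing through by 2 this holds exactly when 41 ∣ 27k, and as gcd(27, 41) = 1, exactly when 41 ∣ k.
The smallest positive such k is 41.

41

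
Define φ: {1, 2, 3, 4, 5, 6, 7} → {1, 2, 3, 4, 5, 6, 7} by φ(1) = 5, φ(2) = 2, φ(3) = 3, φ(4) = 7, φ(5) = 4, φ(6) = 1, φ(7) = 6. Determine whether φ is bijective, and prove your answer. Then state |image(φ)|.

The values 5, 2, 3, 7, 4, 1, 6 are a permutation of {1, 2, 3, 4, 5, 6, 7}: each element appears exactly once.
So φ is injective and surjective, hence bijective.
The image of φ is {1, 2, 3, 4, 5, 6, 7}, which has 7 elements.

7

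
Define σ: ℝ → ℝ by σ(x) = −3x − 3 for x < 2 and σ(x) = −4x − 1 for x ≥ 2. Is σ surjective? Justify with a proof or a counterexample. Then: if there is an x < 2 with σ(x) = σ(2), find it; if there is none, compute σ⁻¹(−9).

2

Both pieces are strictly decreasing (slopes −3 and −4), so each is injective on its own interval.
The left piece maps (−∞, 2) onto (−9, ∞); the right piece maps [2, ∞) onto (−∞, −9].
These images together cover ℝ, so σ is surjective.
Because the two images are disjoint, no x < 2 has σ(x) = σ(2), so we compute σ⁻¹(−9): −9 lies in (−∞, −9], so solve −4x − 1 = −9: x = (−9 + 1)/(−4) = 2.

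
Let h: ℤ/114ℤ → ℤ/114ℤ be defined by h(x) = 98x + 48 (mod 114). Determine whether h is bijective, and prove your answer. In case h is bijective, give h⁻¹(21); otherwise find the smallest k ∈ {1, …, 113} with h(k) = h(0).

Recall that injectivity means: for all u, v in the domain, h(u) = h(v) implies u = v.
We have gcd(98, 114) = 2 > 1. Taking u = 0 and v = 57: h(0) = 48 and h(57) = 98·57 + 48 = 5634 ≡ 48 (mod 114).
So h(0) = h(57) while 0 ≠ 57, hence h is not injective, hence not bijective.
Since h is not bijective, we find the least positive k with h(k) = h(0): this means 98k ≡ 0 (mod 114), i.e. 114 ∣ 98k. Since gcd(98, 114) = 2, dividing through by 2 this holds exactly when 57 ∣ 49k, and as gcd(49, 57) = 1, exactly when 57 ∣ k.
The smallest positive such k is 57.

57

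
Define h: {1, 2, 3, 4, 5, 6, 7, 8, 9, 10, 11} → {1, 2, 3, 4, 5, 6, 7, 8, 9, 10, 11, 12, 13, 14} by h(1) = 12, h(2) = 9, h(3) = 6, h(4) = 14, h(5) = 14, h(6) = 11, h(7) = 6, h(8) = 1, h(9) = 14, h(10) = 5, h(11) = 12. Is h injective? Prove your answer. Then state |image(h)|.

h(4) = 14 = h(5) with 4 ≠ 5, so h is not injective.
The image of h is {1, 5, 6, 9, 11, 12, 14}, which has 7 elements.

7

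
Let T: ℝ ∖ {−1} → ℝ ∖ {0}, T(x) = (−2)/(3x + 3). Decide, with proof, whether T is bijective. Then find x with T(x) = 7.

-23/21

Suppose T(a) = T(b). Cross-multiplying: (−2)(3b + 3) = (−2)(3a + 3).
Expanding both sides and cancelling the symmetric terms leaves 6·(a − b) = 0. Since 6 ≠ 0, a = b. So T is injective.
For any y ≠ 0, solving y(3x + 3) = −2 for x gives a well-defined x ≠ −1. So T is surjective.
Therefore T is bijective.
Solving T(x) = 7: cross-multiplying gives −2 = 7(3x + 3), which rearranges to −21x = 23, so x = −23/21.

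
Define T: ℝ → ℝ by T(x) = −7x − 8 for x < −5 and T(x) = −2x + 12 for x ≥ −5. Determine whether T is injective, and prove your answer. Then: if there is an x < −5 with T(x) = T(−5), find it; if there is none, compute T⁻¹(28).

-36/7

Both pieces are strictly decreasing (slopes −7 and −2), so each is injective on its own interval.
The left piece maps (−∞, −5) onto (27, ∞); the right piece maps [−5, ∞) onto (−∞, 22].
These images are disjoint, so no value is attained by both pieces. So T is injective.
Because the two images are disjoint, no x < −5 has T(x) = T(−5), so we compute T⁻¹(28): 28 lies in (27, ∞), so solve −7x − 8 = 28: x = (28 + 8)/(−7) = −36/7.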